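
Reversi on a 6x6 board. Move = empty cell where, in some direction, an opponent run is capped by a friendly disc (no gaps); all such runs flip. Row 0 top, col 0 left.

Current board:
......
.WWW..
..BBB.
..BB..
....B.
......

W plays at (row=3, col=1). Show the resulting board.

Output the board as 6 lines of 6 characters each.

Answer: ......
.WWW..
..WBB.
.WBB..
....B.
......

Derivation:
Place W at (3,1); scan 8 dirs for brackets.
Dir NW: first cell '.' (not opp) -> no flip
Dir N: first cell '.' (not opp) -> no flip
Dir NE: opp run (2,2) capped by W -> flip
Dir W: first cell '.' (not opp) -> no flip
Dir E: opp run (3,2) (3,3), next='.' -> no flip
Dir SW: first cell '.' (not opp) -> no flip
Dir S: first cell '.' (not opp) -> no flip
Dir SE: first cell '.' (not opp) -> no flip
All flips: (2,2)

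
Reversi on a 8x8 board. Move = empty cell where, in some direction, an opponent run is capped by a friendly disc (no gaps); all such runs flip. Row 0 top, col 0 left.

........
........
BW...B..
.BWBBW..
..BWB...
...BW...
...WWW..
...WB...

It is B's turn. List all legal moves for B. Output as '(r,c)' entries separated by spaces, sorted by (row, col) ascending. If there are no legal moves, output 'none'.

Answer: (1,1) (2,2) (2,6) (3,6) (4,5) (5,2) (5,5) (5,6) (7,2) (7,5)

Derivation:
(1,0): no bracket -> illegal
(1,1): flips 1 -> legal
(1,2): no bracket -> illegal
(2,2): flips 2 -> legal
(2,3): no bracket -> illegal
(2,4): no bracket -> illegal
(2,6): flips 1 -> legal
(3,0): no bracket -> illegal
(3,6): flips 1 -> legal
(4,1): no bracket -> illegal
(4,5): flips 1 -> legal
(4,6): no bracket -> illegal
(5,2): flips 2 -> legal
(5,5): flips 1 -> legal
(5,6): flips 1 -> legal
(6,2): no bracket -> illegal
(6,6): no bracket -> illegal
(7,2): flips 1 -> legal
(7,5): flips 1 -> legal
(7,6): no bracket -> illegal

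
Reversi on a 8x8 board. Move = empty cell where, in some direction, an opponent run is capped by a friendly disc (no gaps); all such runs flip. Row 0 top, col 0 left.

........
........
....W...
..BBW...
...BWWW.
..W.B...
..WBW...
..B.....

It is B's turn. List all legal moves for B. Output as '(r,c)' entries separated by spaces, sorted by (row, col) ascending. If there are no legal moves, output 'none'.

Answer: (1,4) (1,5) (2,5) (3,5) (3,6) (4,1) (4,2) (4,7) (5,5) (6,1) (6,5) (7,4)

Derivation:
(1,3): no bracket -> illegal
(1,4): flips 3 -> legal
(1,5): flips 1 -> legal
(2,3): no bracket -> illegal
(2,5): flips 1 -> legal
(3,5): flips 1 -> legal
(3,6): flips 1 -> legal
(3,7): no bracket -> illegal
(4,1): flips 1 -> legal
(4,2): flips 2 -> legal
(4,7): flips 3 -> legal
(5,1): no bracket -> illegal
(5,3): no bracket -> illegal
(5,5): flips 1 -> legal
(5,6): no bracket -> illegal
(5,7): no bracket -> illegal
(6,1): flips 2 -> legal
(6,5): flips 1 -> legal
(7,1): no bracket -> illegal
(7,3): no bracket -> illegal
(7,4): flips 1 -> legal
(7,5): no bracket -> illegal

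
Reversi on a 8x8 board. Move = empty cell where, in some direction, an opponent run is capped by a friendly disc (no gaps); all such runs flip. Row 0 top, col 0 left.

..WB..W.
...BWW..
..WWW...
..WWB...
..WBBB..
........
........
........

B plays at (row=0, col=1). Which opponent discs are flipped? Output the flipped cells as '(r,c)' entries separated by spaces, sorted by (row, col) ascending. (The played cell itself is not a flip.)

Dir NW: edge -> no flip
Dir N: edge -> no flip
Dir NE: edge -> no flip
Dir W: first cell '.' (not opp) -> no flip
Dir E: opp run (0,2) capped by B -> flip
Dir SW: first cell '.' (not opp) -> no flip
Dir S: first cell '.' (not opp) -> no flip
Dir SE: first cell '.' (not opp) -> no flip

Answer: (0,2)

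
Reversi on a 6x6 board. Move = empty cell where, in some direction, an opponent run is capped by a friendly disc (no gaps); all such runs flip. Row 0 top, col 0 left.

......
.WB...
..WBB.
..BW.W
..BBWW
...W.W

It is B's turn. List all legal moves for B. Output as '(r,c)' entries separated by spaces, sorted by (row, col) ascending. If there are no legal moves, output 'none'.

(0,0): no bracket -> illegal
(0,1): no bracket -> illegal
(0,2): no bracket -> illegal
(1,0): flips 1 -> legal
(1,3): no bracket -> illegal
(2,0): no bracket -> illegal
(2,1): flips 1 -> legal
(2,5): no bracket -> illegal
(3,1): no bracket -> illegal
(3,4): flips 1 -> legal
(5,2): no bracket -> illegal
(5,4): no bracket -> illegal

Answer: (1,0) (2,1) (3,4)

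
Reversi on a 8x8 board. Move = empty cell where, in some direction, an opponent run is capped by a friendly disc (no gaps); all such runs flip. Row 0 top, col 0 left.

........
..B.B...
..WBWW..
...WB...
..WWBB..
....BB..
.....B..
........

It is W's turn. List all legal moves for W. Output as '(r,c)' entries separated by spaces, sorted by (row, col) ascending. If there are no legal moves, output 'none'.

Answer: (0,2) (0,3) (0,4) (1,3) (3,5) (4,6) (6,4) (6,6) (7,6)

Derivation:
(0,1): no bracket -> illegal
(0,2): flips 1 -> legal
(0,3): flips 1 -> legal
(0,4): flips 1 -> legal
(0,5): no bracket -> illegal
(1,1): no bracket -> illegal
(1,3): flips 1 -> legal
(1,5): no bracket -> illegal
(2,1): no bracket -> illegal
(3,2): no bracket -> illegal
(3,5): flips 1 -> legal
(3,6): no bracket -> illegal
(4,6): flips 2 -> legal
(5,3): no bracket -> illegal
(5,6): no bracket -> illegal
(6,3): no bracket -> illegal
(6,4): flips 3 -> legal
(6,6): flips 2 -> legal
(7,4): no bracket -> illegal
(7,5): no bracket -> illegal
(7,6): flips 2 -> legal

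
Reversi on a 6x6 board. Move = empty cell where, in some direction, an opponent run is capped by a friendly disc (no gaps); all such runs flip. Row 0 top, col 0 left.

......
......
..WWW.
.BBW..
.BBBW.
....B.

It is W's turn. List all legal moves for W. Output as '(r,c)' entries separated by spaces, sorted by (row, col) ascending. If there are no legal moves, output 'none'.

Answer: (3,0) (4,0) (5,0) (5,1) (5,2) (5,3)

Derivation:
(2,0): no bracket -> illegal
(2,1): no bracket -> illegal
(3,0): flips 2 -> legal
(3,4): no bracket -> illegal
(4,0): flips 4 -> legal
(4,5): no bracket -> illegal
(5,0): flips 2 -> legal
(5,1): flips 1 -> legal
(5,2): flips 2 -> legal
(5,3): flips 1 -> legal
(5,5): no bracket -> illegal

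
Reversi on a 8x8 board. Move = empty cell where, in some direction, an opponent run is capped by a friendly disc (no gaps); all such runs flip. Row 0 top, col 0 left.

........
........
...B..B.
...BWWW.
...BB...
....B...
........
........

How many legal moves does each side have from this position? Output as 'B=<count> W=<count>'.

-- B to move --
(2,4): flips 1 -> legal
(2,5): flips 1 -> legal
(2,7): no bracket -> illegal
(3,7): flips 3 -> legal
(4,5): flips 1 -> legal
(4,6): flips 1 -> legal
(4,7): no bracket -> illegal
B mobility = 5
-- W to move --
(1,2): flips 1 -> legal
(1,3): no bracket -> illegal
(1,4): no bracket -> illegal
(1,5): no bracket -> illegal
(1,6): flips 1 -> legal
(1,7): flips 1 -> legal
(2,2): no bracket -> illegal
(2,4): no bracket -> illegal
(2,5): no bracket -> illegal
(2,7): no bracket -> illegal
(3,2): flips 1 -> legal
(3,7): no bracket -> illegal
(4,2): no bracket -> illegal
(4,5): no bracket -> illegal
(5,2): flips 1 -> legal
(5,3): flips 1 -> legal
(5,5): no bracket -> illegal
(6,3): no bracket -> illegal
(6,4): flips 2 -> legal
(6,5): no bracket -> illegal
W mobility = 7

Answer: B=5 W=7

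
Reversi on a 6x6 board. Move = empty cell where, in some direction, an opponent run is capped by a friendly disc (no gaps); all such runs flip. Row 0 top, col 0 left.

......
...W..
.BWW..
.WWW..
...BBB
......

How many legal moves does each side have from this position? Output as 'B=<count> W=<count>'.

-- B to move --
(0,2): no bracket -> illegal
(0,3): flips 3 -> legal
(0,4): no bracket -> illegal
(1,1): flips 2 -> legal
(1,2): no bracket -> illegal
(1,4): no bracket -> illegal
(2,0): no bracket -> illegal
(2,4): flips 2 -> legal
(3,0): no bracket -> illegal
(3,4): no bracket -> illegal
(4,0): no bracket -> illegal
(4,1): flips 1 -> legal
(4,2): no bracket -> illegal
B mobility = 4
-- W to move --
(1,0): flips 1 -> legal
(1,1): flips 1 -> legal
(1,2): no bracket -> illegal
(2,0): flips 1 -> legal
(3,0): no bracket -> illegal
(3,4): no bracket -> illegal
(3,5): no bracket -> illegal
(4,2): no bracket -> illegal
(5,2): no bracket -> illegal
(5,3): flips 1 -> legal
(5,4): flips 1 -> legal
(5,5): flips 1 -> legal
W mobility = 6

Answer: B=4 W=6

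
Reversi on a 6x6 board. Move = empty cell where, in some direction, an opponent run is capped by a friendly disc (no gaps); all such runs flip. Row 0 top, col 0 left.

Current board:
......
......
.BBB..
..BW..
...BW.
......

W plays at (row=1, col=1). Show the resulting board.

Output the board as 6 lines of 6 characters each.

Answer: ......
.W....
.BWB..
..BW..
...BW.
......

Derivation:
Place W at (1,1); scan 8 dirs for brackets.
Dir NW: first cell '.' (not opp) -> no flip
Dir N: first cell '.' (not opp) -> no flip
Dir NE: first cell '.' (not opp) -> no flip
Dir W: first cell '.' (not opp) -> no flip
Dir E: first cell '.' (not opp) -> no flip
Dir SW: first cell '.' (not opp) -> no flip
Dir S: opp run (2,1), next='.' -> no flip
Dir SE: opp run (2,2) capped by W -> flip
All flips: (2,2)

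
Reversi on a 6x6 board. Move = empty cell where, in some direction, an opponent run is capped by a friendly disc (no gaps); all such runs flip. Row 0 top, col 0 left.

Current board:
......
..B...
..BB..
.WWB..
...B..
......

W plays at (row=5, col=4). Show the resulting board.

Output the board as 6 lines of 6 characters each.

Place W at (5,4); scan 8 dirs for brackets.
Dir NW: opp run (4,3) capped by W -> flip
Dir N: first cell '.' (not opp) -> no flip
Dir NE: first cell '.' (not opp) -> no flip
Dir W: first cell '.' (not opp) -> no flip
Dir E: first cell '.' (not opp) -> no flip
Dir SW: edge -> no flip
Dir S: edge -> no flip
Dir SE: edge -> no flip
All flips: (4,3)

Answer: ......
..B...
..BB..
.WWB..
...W..
....W.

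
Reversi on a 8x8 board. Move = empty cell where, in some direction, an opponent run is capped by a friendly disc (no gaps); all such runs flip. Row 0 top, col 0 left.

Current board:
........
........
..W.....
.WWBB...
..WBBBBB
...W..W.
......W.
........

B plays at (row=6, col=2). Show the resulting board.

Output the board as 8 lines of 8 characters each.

Answer: ........
........
..W.....
.WWBB...
..WBBBBB
...B..W.
..B...W.
........

Derivation:
Place B at (6,2); scan 8 dirs for brackets.
Dir NW: first cell '.' (not opp) -> no flip
Dir N: first cell '.' (not opp) -> no flip
Dir NE: opp run (5,3) capped by B -> flip
Dir W: first cell '.' (not opp) -> no flip
Dir E: first cell '.' (not opp) -> no flip
Dir SW: first cell '.' (not opp) -> no flip
Dir S: first cell '.' (not opp) -> no flip
Dir SE: first cell '.' (not opp) -> no flip
All flips: (5,3)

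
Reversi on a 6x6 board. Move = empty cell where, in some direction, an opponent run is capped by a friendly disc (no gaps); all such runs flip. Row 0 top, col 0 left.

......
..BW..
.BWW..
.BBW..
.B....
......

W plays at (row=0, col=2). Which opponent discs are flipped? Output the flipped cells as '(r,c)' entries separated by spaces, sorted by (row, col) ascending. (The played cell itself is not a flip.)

Dir NW: edge -> no flip
Dir N: edge -> no flip
Dir NE: edge -> no flip
Dir W: first cell '.' (not opp) -> no flip
Dir E: first cell '.' (not opp) -> no flip
Dir SW: first cell '.' (not opp) -> no flip
Dir S: opp run (1,2) capped by W -> flip
Dir SE: first cell 'W' (not opp) -> no flip

Answer: (1,2)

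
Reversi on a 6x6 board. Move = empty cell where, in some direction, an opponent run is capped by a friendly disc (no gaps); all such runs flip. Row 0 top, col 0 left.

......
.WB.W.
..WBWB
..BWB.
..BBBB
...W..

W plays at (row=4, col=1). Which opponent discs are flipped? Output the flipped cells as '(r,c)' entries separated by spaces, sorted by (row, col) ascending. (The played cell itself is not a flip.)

Answer: (2,3) (3,2)

Derivation:
Dir NW: first cell '.' (not opp) -> no flip
Dir N: first cell '.' (not opp) -> no flip
Dir NE: opp run (3,2) (2,3) capped by W -> flip
Dir W: first cell '.' (not opp) -> no flip
Dir E: opp run (4,2) (4,3) (4,4) (4,5), next=edge -> no flip
Dir SW: first cell '.' (not opp) -> no flip
Dir S: first cell '.' (not opp) -> no flip
Dir SE: first cell '.' (not opp) -> no flip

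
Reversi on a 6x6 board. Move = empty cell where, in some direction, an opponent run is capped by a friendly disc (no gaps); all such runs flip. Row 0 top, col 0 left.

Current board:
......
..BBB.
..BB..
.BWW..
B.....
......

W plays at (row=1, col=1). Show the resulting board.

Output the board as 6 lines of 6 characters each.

Answer: ......
.WBBB.
..WB..
.BWW..
B.....
......

Derivation:
Place W at (1,1); scan 8 dirs for brackets.
Dir NW: first cell '.' (not opp) -> no flip
Dir N: first cell '.' (not opp) -> no flip
Dir NE: first cell '.' (not opp) -> no flip
Dir W: first cell '.' (not opp) -> no flip
Dir E: opp run (1,2) (1,3) (1,4), next='.' -> no flip
Dir SW: first cell '.' (not opp) -> no flip
Dir S: first cell '.' (not opp) -> no flip
Dir SE: opp run (2,2) capped by W -> flip
All flips: (2,2)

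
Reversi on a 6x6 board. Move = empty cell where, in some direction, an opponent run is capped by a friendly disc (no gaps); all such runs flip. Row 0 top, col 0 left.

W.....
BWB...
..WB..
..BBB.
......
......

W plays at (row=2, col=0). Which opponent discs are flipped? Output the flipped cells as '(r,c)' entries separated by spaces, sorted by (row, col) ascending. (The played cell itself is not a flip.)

Dir NW: edge -> no flip
Dir N: opp run (1,0) capped by W -> flip
Dir NE: first cell 'W' (not opp) -> no flip
Dir W: edge -> no flip
Dir E: first cell '.' (not opp) -> no flip
Dir SW: edge -> no flip
Dir S: first cell '.' (not opp) -> no flip
Dir SE: first cell '.' (not opp) -> no flip

Answer: (1,0)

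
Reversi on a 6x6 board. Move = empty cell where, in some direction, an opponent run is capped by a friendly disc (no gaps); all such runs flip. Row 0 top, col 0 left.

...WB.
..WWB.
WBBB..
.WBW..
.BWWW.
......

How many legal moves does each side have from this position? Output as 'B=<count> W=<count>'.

-- B to move --
(0,1): flips 1 -> legal
(0,2): flips 2 -> legal
(1,0): no bracket -> illegal
(1,1): flips 2 -> legal
(2,4): no bracket -> illegal
(3,0): flips 1 -> legal
(3,4): flips 1 -> legal
(3,5): no bracket -> illegal
(4,0): flips 1 -> legal
(4,5): flips 3 -> legal
(5,1): no bracket -> illegal
(5,2): flips 1 -> legal
(5,3): flips 2 -> legal
(5,4): flips 1 -> legal
(5,5): flips 2 -> legal
B mobility = 11
-- W to move --
(0,5): flips 1 -> legal
(1,0): flips 2 -> legal
(1,1): flips 2 -> legal
(1,5): flips 1 -> legal
(2,4): flips 3 -> legal
(2,5): flips 1 -> legal
(3,0): flips 1 -> legal
(3,4): flips 1 -> legal
(4,0): flips 1 -> legal
(5,0): no bracket -> illegal
(5,1): flips 1 -> legal
(5,2): no bracket -> illegal
W mobility = 10

Answer: B=11 W=10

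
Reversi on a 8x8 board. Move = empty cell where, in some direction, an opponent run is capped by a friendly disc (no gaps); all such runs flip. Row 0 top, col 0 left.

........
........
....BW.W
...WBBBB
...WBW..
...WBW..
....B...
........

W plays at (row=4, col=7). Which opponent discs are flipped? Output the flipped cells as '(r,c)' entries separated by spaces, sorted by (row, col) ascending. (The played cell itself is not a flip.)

Answer: (3,6) (3,7)

Derivation:
Dir NW: opp run (3,6) capped by W -> flip
Dir N: opp run (3,7) capped by W -> flip
Dir NE: edge -> no flip
Dir W: first cell '.' (not opp) -> no flip
Dir E: edge -> no flip
Dir SW: first cell '.' (not opp) -> no flip
Dir S: first cell '.' (not opp) -> no flip
Dir SE: edge -> no flip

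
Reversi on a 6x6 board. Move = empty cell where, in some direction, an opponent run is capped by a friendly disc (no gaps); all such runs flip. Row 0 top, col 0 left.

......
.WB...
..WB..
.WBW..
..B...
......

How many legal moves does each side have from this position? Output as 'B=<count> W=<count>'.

Answer: B=7 W=6

Derivation:
-- B to move --
(0,0): no bracket -> illegal
(0,1): no bracket -> illegal
(0,2): no bracket -> illegal
(1,0): flips 1 -> legal
(1,3): no bracket -> illegal
(2,0): flips 1 -> legal
(2,1): flips 1 -> legal
(2,4): flips 1 -> legal
(3,0): flips 1 -> legal
(3,4): flips 1 -> legal
(4,0): no bracket -> illegal
(4,1): no bracket -> illegal
(4,3): flips 1 -> legal
(4,4): no bracket -> illegal
B mobility = 7
-- W to move --
(0,1): no bracket -> illegal
(0,2): flips 1 -> legal
(0,3): no bracket -> illegal
(1,3): flips 2 -> legal
(1,4): no bracket -> illegal
(2,1): no bracket -> illegal
(2,4): flips 1 -> legal
(3,4): no bracket -> illegal
(4,1): no bracket -> illegal
(4,3): no bracket -> illegal
(5,1): flips 1 -> legal
(5,2): flips 2 -> legal
(5,3): flips 1 -> legal
W mobility = 6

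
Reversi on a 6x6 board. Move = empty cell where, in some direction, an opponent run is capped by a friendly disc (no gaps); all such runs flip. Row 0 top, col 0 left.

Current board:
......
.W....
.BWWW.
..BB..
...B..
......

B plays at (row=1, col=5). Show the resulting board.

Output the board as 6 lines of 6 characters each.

Answer: ......
.W...B
.BWWB.
..BB..
...B..
......

Derivation:
Place B at (1,5); scan 8 dirs for brackets.
Dir NW: first cell '.' (not opp) -> no flip
Dir N: first cell '.' (not opp) -> no flip
Dir NE: edge -> no flip
Dir W: first cell '.' (not opp) -> no flip
Dir E: edge -> no flip
Dir SW: opp run (2,4) capped by B -> flip
Dir S: first cell '.' (not opp) -> no flip
Dir SE: edge -> no flip
All flips: (2,4)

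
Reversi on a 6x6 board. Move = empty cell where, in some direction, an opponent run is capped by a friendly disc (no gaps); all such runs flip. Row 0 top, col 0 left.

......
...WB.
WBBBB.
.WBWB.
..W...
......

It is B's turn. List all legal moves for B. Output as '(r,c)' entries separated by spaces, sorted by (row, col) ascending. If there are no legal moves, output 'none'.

Answer: (0,2) (0,3) (0,4) (1,2) (3,0) (4,0) (4,1) (4,3) (4,4) (5,1) (5,2)

Derivation:
(0,2): flips 1 -> legal
(0,3): flips 1 -> legal
(0,4): flips 1 -> legal
(1,0): no bracket -> illegal
(1,1): no bracket -> illegal
(1,2): flips 1 -> legal
(3,0): flips 1 -> legal
(4,0): flips 1 -> legal
(4,1): flips 1 -> legal
(4,3): flips 1 -> legal
(4,4): flips 1 -> legal
(5,1): flips 2 -> legal
(5,2): flips 1 -> legal
(5,3): no bracket -> illegal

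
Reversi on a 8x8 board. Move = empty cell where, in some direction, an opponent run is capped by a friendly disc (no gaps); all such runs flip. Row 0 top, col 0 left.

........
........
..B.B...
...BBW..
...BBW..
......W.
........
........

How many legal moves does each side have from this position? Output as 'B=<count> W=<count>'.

-- B to move --
(2,5): no bracket -> illegal
(2,6): flips 1 -> legal
(3,6): flips 1 -> legal
(4,6): flips 2 -> legal
(4,7): no bracket -> illegal
(5,4): no bracket -> illegal
(5,5): no bracket -> illegal
(5,7): no bracket -> illegal
(6,5): no bracket -> illegal
(6,6): no bracket -> illegal
(6,7): flips 2 -> legal
B mobility = 4
-- W to move --
(1,1): no bracket -> illegal
(1,2): no bracket -> illegal
(1,3): flips 1 -> legal
(1,4): no bracket -> illegal
(1,5): no bracket -> illegal
(2,1): no bracket -> illegal
(2,3): flips 1 -> legal
(2,5): no bracket -> illegal
(3,1): no bracket -> illegal
(3,2): flips 2 -> legal
(4,2): flips 2 -> legal
(5,2): no bracket -> illegal
(5,3): flips 1 -> legal
(5,4): no bracket -> illegal
(5,5): no bracket -> illegal
W mobility = 5

Answer: B=4 W=5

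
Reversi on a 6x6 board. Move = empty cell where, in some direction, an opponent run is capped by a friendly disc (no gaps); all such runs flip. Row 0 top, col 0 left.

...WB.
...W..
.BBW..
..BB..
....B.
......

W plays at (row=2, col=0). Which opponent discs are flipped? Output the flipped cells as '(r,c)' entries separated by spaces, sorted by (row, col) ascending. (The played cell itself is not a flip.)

Dir NW: edge -> no flip
Dir N: first cell '.' (not opp) -> no flip
Dir NE: first cell '.' (not opp) -> no flip
Dir W: edge -> no flip
Dir E: opp run (2,1) (2,2) capped by W -> flip
Dir SW: edge -> no flip
Dir S: first cell '.' (not opp) -> no flip
Dir SE: first cell '.' (not opp) -> no flip

Answer: (2,1) (2,2)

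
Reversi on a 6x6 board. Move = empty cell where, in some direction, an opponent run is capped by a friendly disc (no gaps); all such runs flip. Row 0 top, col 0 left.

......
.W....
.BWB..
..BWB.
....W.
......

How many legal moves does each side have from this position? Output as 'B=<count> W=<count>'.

Answer: B=4 W=6

Derivation:
-- B to move --
(0,0): no bracket -> illegal
(0,1): flips 1 -> legal
(0,2): no bracket -> illegal
(1,0): no bracket -> illegal
(1,2): flips 1 -> legal
(1,3): no bracket -> illegal
(2,0): no bracket -> illegal
(2,4): no bracket -> illegal
(3,1): no bracket -> illegal
(3,5): no bracket -> illegal
(4,2): no bracket -> illegal
(4,3): flips 1 -> legal
(4,5): no bracket -> illegal
(5,3): no bracket -> illegal
(5,4): flips 1 -> legal
(5,5): no bracket -> illegal
B mobility = 4
-- W to move --
(1,0): no bracket -> illegal
(1,2): no bracket -> illegal
(1,3): flips 1 -> legal
(1,4): no bracket -> illegal
(2,0): flips 1 -> legal
(2,4): flips 2 -> legal
(2,5): no bracket -> illegal
(3,0): no bracket -> illegal
(3,1): flips 2 -> legal
(3,5): flips 1 -> legal
(4,1): no bracket -> illegal
(4,2): flips 1 -> legal
(4,3): no bracket -> illegal
(4,5): no bracket -> illegal
W mobility = 6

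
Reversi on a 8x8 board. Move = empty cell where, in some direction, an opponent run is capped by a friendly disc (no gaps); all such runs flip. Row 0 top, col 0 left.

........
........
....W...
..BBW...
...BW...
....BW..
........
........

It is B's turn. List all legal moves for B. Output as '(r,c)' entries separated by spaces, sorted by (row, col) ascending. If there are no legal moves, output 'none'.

(1,3): no bracket -> illegal
(1,4): flips 3 -> legal
(1,5): flips 1 -> legal
(2,3): no bracket -> illegal
(2,5): flips 1 -> legal
(3,5): flips 1 -> legal
(4,5): flips 1 -> legal
(4,6): no bracket -> illegal
(5,3): no bracket -> illegal
(5,6): flips 1 -> legal
(6,4): no bracket -> illegal
(6,5): no bracket -> illegal
(6,6): flips 2 -> legal

Answer: (1,4) (1,5) (2,5) (3,5) (4,5) (5,6) (6,6)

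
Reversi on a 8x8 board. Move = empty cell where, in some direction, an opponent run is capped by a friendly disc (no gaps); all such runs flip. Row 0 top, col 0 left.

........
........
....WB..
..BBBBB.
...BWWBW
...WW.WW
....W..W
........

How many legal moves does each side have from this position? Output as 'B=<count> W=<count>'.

Answer: B=10 W=8

Derivation:
-- B to move --
(1,3): flips 1 -> legal
(1,4): flips 1 -> legal
(1,5): flips 1 -> legal
(2,3): flips 1 -> legal
(3,7): no bracket -> illegal
(4,2): no bracket -> illegal
(5,2): no bracket -> illegal
(5,5): flips 2 -> legal
(6,2): flips 2 -> legal
(6,3): flips 3 -> legal
(6,5): flips 1 -> legal
(6,6): flips 1 -> legal
(7,3): no bracket -> illegal
(7,4): flips 3 -> legal
(7,5): no bracket -> illegal
(7,6): no bracket -> illegal
(7,7): no bracket -> illegal
B mobility = 10
-- W to move --
(1,4): flips 2 -> legal
(1,5): flips 2 -> legal
(1,6): no bracket -> illegal
(2,1): flips 2 -> legal
(2,2): flips 1 -> legal
(2,3): flips 3 -> legal
(2,6): flips 4 -> legal
(2,7): flips 1 -> legal
(3,1): no bracket -> illegal
(3,7): no bracket -> illegal
(4,1): no bracket -> illegal
(4,2): flips 2 -> legal
(5,2): no bracket -> illegal
(5,5): no bracket -> illegal
W mobility = 8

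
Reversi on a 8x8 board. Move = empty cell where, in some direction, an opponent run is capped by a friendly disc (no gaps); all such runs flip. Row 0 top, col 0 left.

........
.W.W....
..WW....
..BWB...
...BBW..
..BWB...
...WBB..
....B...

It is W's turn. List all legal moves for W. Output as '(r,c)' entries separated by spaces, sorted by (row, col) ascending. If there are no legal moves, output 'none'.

(2,1): no bracket -> illegal
(2,4): no bracket -> illegal
(2,5): no bracket -> illegal
(3,1): flips 1 -> legal
(3,5): flips 2 -> legal
(4,1): flips 2 -> legal
(4,2): flips 3 -> legal
(5,1): flips 1 -> legal
(5,5): flips 2 -> legal
(5,6): no bracket -> illegal
(6,1): no bracket -> illegal
(6,2): no bracket -> illegal
(6,6): flips 2 -> legal
(7,3): no bracket -> illegal
(7,5): flips 1 -> legal
(7,6): no bracket -> illegal

Answer: (3,1) (3,5) (4,1) (4,2) (5,1) (5,5) (6,6) (7,5)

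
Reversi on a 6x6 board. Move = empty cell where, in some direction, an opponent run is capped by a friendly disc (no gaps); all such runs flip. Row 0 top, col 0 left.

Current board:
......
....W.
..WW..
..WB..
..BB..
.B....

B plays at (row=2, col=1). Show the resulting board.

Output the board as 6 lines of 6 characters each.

Answer: ......
....W.
.BWW..
..BB..
..BB..
.B....

Derivation:
Place B at (2,1); scan 8 dirs for brackets.
Dir NW: first cell '.' (not opp) -> no flip
Dir N: first cell '.' (not opp) -> no flip
Dir NE: first cell '.' (not opp) -> no flip
Dir W: first cell '.' (not opp) -> no flip
Dir E: opp run (2,2) (2,3), next='.' -> no flip
Dir SW: first cell '.' (not opp) -> no flip
Dir S: first cell '.' (not opp) -> no flip
Dir SE: opp run (3,2) capped by B -> flip
All flips: (3,2)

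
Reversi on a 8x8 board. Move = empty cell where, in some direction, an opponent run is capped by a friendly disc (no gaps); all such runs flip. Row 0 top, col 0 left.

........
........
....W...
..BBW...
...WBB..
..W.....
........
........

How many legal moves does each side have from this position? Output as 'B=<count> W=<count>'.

Answer: B=7 W=7

Derivation:
-- B to move --
(1,3): no bracket -> illegal
(1,4): flips 2 -> legal
(1,5): flips 1 -> legal
(2,3): flips 1 -> legal
(2,5): no bracket -> illegal
(3,5): flips 1 -> legal
(4,1): no bracket -> illegal
(4,2): flips 1 -> legal
(5,1): no bracket -> illegal
(5,3): flips 1 -> legal
(5,4): flips 1 -> legal
(6,1): no bracket -> illegal
(6,2): no bracket -> illegal
(6,3): no bracket -> illegal
B mobility = 7
-- W to move --
(2,1): flips 1 -> legal
(2,2): no bracket -> illegal
(2,3): flips 1 -> legal
(3,1): flips 2 -> legal
(3,5): no bracket -> illegal
(3,6): no bracket -> illegal
(4,1): no bracket -> illegal
(4,2): flips 1 -> legal
(4,6): flips 2 -> legal
(5,3): no bracket -> illegal
(5,4): flips 1 -> legal
(5,5): no bracket -> illegal
(5,6): flips 1 -> legal
W mobility = 7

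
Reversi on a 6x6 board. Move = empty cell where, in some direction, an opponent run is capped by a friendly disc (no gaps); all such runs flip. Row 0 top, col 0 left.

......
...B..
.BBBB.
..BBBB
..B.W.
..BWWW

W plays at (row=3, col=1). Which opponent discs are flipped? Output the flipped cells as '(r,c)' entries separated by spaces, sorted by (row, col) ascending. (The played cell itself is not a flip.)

Answer: (4,2)

Derivation:
Dir NW: first cell '.' (not opp) -> no flip
Dir N: opp run (2,1), next='.' -> no flip
Dir NE: opp run (2,2) (1,3), next='.' -> no flip
Dir W: first cell '.' (not opp) -> no flip
Dir E: opp run (3,2) (3,3) (3,4) (3,5), next=edge -> no flip
Dir SW: first cell '.' (not opp) -> no flip
Dir S: first cell '.' (not opp) -> no flip
Dir SE: opp run (4,2) capped by W -> flip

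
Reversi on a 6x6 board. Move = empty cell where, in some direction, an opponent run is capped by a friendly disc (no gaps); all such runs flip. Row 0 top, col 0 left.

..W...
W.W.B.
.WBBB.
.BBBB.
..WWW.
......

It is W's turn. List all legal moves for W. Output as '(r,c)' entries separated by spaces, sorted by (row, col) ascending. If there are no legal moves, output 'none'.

Answer: (0,4) (1,1) (1,3) (1,5) (2,0) (2,5) (4,1) (4,5)

Derivation:
(0,3): no bracket -> illegal
(0,4): flips 3 -> legal
(0,5): no bracket -> illegal
(1,1): flips 2 -> legal
(1,3): flips 2 -> legal
(1,5): flips 2 -> legal
(2,0): flips 1 -> legal
(2,5): flips 4 -> legal
(3,0): no bracket -> illegal
(3,5): no bracket -> illegal
(4,0): no bracket -> illegal
(4,1): flips 1 -> legal
(4,5): flips 2 -> legal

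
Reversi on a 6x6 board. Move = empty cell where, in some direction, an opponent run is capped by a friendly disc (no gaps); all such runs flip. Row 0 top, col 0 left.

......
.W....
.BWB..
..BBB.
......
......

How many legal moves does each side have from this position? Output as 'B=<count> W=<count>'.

Answer: B=3 W=5

Derivation:
-- B to move --
(0,0): flips 2 -> legal
(0,1): flips 1 -> legal
(0,2): no bracket -> illegal
(1,0): no bracket -> illegal
(1,2): flips 1 -> legal
(1,3): no bracket -> illegal
(2,0): no bracket -> illegal
(3,1): no bracket -> illegal
B mobility = 3
-- W to move --
(1,0): no bracket -> illegal
(1,2): no bracket -> illegal
(1,3): no bracket -> illegal
(1,4): no bracket -> illegal
(2,0): flips 1 -> legal
(2,4): flips 1 -> legal
(2,5): no bracket -> illegal
(3,0): no bracket -> illegal
(3,1): flips 1 -> legal
(3,5): no bracket -> illegal
(4,1): no bracket -> illegal
(4,2): flips 1 -> legal
(4,3): no bracket -> illegal
(4,4): flips 1 -> legal
(4,5): no bracket -> illegal
W mobility = 5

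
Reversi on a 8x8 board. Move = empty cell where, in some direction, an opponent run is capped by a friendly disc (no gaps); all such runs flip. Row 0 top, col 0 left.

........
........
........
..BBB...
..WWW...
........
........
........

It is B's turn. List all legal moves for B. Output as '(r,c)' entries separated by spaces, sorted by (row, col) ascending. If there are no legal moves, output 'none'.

(3,1): no bracket -> illegal
(3,5): no bracket -> illegal
(4,1): no bracket -> illegal
(4,5): no bracket -> illegal
(5,1): flips 1 -> legal
(5,2): flips 2 -> legal
(5,3): flips 1 -> legal
(5,4): flips 2 -> legal
(5,5): flips 1 -> legal

Answer: (5,1) (5,2) (5,3) (5,4) (5,5)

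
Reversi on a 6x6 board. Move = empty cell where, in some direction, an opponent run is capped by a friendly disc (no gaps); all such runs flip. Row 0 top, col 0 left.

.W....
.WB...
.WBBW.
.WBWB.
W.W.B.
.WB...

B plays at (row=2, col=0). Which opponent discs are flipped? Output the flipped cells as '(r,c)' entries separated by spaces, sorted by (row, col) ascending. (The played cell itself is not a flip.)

Dir NW: edge -> no flip
Dir N: first cell '.' (not opp) -> no flip
Dir NE: opp run (1,1), next='.' -> no flip
Dir W: edge -> no flip
Dir E: opp run (2,1) capped by B -> flip
Dir SW: edge -> no flip
Dir S: first cell '.' (not opp) -> no flip
Dir SE: opp run (3,1) (4,2), next='.' -> no flip

Answer: (2,1)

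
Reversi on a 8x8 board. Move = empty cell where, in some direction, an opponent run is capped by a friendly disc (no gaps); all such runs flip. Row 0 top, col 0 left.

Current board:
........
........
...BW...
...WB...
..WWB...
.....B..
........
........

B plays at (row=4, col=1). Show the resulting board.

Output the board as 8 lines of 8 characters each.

Answer: ........
........
...BW...
...WB...
.BBBB...
.....B..
........
........

Derivation:
Place B at (4,1); scan 8 dirs for brackets.
Dir NW: first cell '.' (not opp) -> no flip
Dir N: first cell '.' (not opp) -> no flip
Dir NE: first cell '.' (not opp) -> no flip
Dir W: first cell '.' (not opp) -> no flip
Dir E: opp run (4,2) (4,3) capped by B -> flip
Dir SW: first cell '.' (not opp) -> no flip
Dir S: first cell '.' (not opp) -> no flip
Dir SE: first cell '.' (not opp) -> no flip
All flips: (4,2) (4,3)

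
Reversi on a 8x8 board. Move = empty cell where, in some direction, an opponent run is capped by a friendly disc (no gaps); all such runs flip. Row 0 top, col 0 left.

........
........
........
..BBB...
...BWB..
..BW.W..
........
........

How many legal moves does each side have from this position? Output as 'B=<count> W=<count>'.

Answer: B=4 W=7

Derivation:
-- B to move --
(3,5): no bracket -> illegal
(4,2): no bracket -> illegal
(4,6): no bracket -> illegal
(5,4): flips 2 -> legal
(5,6): no bracket -> illegal
(6,2): no bracket -> illegal
(6,3): flips 1 -> legal
(6,4): no bracket -> illegal
(6,5): flips 1 -> legal
(6,6): flips 2 -> legal
B mobility = 4
-- W to move --
(2,1): no bracket -> illegal
(2,2): flips 1 -> legal
(2,3): flips 2 -> legal
(2,4): flips 1 -> legal
(2,5): no bracket -> illegal
(3,1): no bracket -> illegal
(3,5): flips 1 -> legal
(3,6): no bracket -> illegal
(4,1): no bracket -> illegal
(4,2): flips 1 -> legal
(4,6): flips 1 -> legal
(5,1): flips 1 -> legal
(5,4): no bracket -> illegal
(5,6): no bracket -> illegal
(6,1): no bracket -> illegal
(6,2): no bracket -> illegal
(6,3): no bracket -> illegal
W mobility = 7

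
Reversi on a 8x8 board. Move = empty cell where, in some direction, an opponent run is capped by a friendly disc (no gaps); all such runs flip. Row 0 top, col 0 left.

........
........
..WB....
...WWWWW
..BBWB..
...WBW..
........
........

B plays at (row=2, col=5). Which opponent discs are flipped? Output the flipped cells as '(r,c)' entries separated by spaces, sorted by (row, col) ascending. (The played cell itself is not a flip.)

Dir NW: first cell '.' (not opp) -> no flip
Dir N: first cell '.' (not opp) -> no flip
Dir NE: first cell '.' (not opp) -> no flip
Dir W: first cell '.' (not opp) -> no flip
Dir E: first cell '.' (not opp) -> no flip
Dir SW: opp run (3,4) capped by B -> flip
Dir S: opp run (3,5) capped by B -> flip
Dir SE: opp run (3,6), next='.' -> no flip

Answer: (3,4) (3,5)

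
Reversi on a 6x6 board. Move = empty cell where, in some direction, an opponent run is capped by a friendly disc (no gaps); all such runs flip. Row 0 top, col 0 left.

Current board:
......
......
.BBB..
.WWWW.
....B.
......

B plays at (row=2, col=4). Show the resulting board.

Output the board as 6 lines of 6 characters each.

Place B at (2,4); scan 8 dirs for brackets.
Dir NW: first cell '.' (not opp) -> no flip
Dir N: first cell '.' (not opp) -> no flip
Dir NE: first cell '.' (not opp) -> no flip
Dir W: first cell 'B' (not opp) -> no flip
Dir E: first cell '.' (not opp) -> no flip
Dir SW: opp run (3,3), next='.' -> no flip
Dir S: opp run (3,4) capped by B -> flip
Dir SE: first cell '.' (not opp) -> no flip
All flips: (3,4)

Answer: ......
......
.BBBB.
.WWWB.
....B.
......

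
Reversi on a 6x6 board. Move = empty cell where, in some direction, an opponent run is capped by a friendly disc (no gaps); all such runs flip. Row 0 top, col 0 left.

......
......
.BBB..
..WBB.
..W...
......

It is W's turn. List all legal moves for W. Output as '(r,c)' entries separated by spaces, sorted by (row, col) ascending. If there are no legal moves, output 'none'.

Answer: (1,0) (1,2) (1,4) (2,4) (3,5)

Derivation:
(1,0): flips 1 -> legal
(1,1): no bracket -> illegal
(1,2): flips 1 -> legal
(1,3): no bracket -> illegal
(1,4): flips 1 -> legal
(2,0): no bracket -> illegal
(2,4): flips 1 -> legal
(2,5): no bracket -> illegal
(3,0): no bracket -> illegal
(3,1): no bracket -> illegal
(3,5): flips 2 -> legal
(4,3): no bracket -> illegal
(4,4): no bracket -> illegal
(4,5): no bracket -> illegal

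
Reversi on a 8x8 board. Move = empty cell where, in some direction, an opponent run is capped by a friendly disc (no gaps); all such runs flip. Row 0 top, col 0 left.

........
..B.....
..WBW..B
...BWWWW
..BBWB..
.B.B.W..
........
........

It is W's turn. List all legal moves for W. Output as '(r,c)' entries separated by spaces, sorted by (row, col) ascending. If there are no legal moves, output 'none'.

Answer: (0,1) (0,2) (1,7) (3,2) (4,1) (4,6) (5,2) (5,4) (5,6) (6,0) (6,2)

Derivation:
(0,1): flips 2 -> legal
(0,2): flips 1 -> legal
(0,3): no bracket -> illegal
(1,1): no bracket -> illegal
(1,3): no bracket -> illegal
(1,4): no bracket -> illegal
(1,6): no bracket -> illegal
(1,7): flips 1 -> legal
(2,1): no bracket -> illegal
(2,6): no bracket -> illegal
(3,1): no bracket -> illegal
(3,2): flips 1 -> legal
(4,0): no bracket -> illegal
(4,1): flips 2 -> legal
(4,6): flips 1 -> legal
(5,0): no bracket -> illegal
(5,2): flips 1 -> legal
(5,4): flips 1 -> legal
(5,6): flips 1 -> legal
(6,0): flips 3 -> legal
(6,1): no bracket -> illegal
(6,2): flips 1 -> legal
(6,3): no bracket -> illegal
(6,4): no bracket -> illegal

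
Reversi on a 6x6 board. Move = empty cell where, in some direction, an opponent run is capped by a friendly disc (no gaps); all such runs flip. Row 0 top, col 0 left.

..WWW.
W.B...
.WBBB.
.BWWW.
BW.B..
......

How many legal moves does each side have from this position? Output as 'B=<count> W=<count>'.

-- B to move --
(0,0): no bracket -> illegal
(0,1): no bracket -> illegal
(0,5): no bracket -> illegal
(1,1): flips 1 -> legal
(1,3): no bracket -> illegal
(1,4): no bracket -> illegal
(1,5): no bracket -> illegal
(2,0): flips 1 -> legal
(2,5): flips 1 -> legal
(3,0): flips 1 -> legal
(3,5): flips 3 -> legal
(4,2): flips 3 -> legal
(4,4): flips 2 -> legal
(4,5): flips 1 -> legal
(5,0): flips 2 -> legal
(5,1): flips 1 -> legal
(5,2): no bracket -> illegal
B mobility = 10
-- W to move --
(0,1): flips 2 -> legal
(1,1): flips 1 -> legal
(1,3): flips 1 -> legal
(1,4): flips 2 -> legal
(1,5): flips 1 -> legal
(2,0): no bracket -> illegal
(2,5): flips 3 -> legal
(3,0): flips 1 -> legal
(3,5): no bracket -> illegal
(4,2): no bracket -> illegal
(4,4): no bracket -> illegal
(5,0): no bracket -> illegal
(5,1): no bracket -> illegal
(5,2): flips 1 -> legal
(5,3): flips 1 -> legal
(5,4): flips 1 -> legal
W mobility = 10

Answer: B=10 W=10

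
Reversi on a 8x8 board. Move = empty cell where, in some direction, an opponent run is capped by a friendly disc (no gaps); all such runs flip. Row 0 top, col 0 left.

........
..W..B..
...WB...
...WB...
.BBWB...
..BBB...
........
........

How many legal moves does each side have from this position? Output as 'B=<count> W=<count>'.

-- B to move --
(0,1): flips 2 -> legal
(0,2): no bracket -> illegal
(0,3): no bracket -> illegal
(1,1): no bracket -> illegal
(1,3): flips 3 -> legal
(1,4): no bracket -> illegal
(2,1): no bracket -> illegal
(2,2): flips 2 -> legal
(3,2): flips 2 -> legal
B mobility = 4
-- W to move --
(0,4): no bracket -> illegal
(0,5): no bracket -> illegal
(0,6): flips 2 -> legal
(1,3): no bracket -> illegal
(1,4): no bracket -> illegal
(1,6): no bracket -> illegal
(2,5): flips 2 -> legal
(2,6): no bracket -> illegal
(3,0): no bracket -> illegal
(3,1): no bracket -> illegal
(3,2): no bracket -> illegal
(3,5): flips 1 -> legal
(4,0): flips 2 -> legal
(4,5): flips 2 -> legal
(5,0): no bracket -> illegal
(5,1): flips 1 -> legal
(5,5): flips 1 -> legal
(6,1): flips 1 -> legal
(6,2): no bracket -> illegal
(6,3): flips 1 -> legal
(6,4): no bracket -> illegal
(6,5): flips 1 -> legal
W mobility = 10

Answer: B=4 W=10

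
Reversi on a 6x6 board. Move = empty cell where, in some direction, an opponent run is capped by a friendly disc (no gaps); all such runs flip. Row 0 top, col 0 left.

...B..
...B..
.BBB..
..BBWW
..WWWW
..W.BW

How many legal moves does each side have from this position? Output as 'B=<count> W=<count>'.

Answer: B=3 W=6

Derivation:
-- B to move --
(2,4): flips 2 -> legal
(2,5): no bracket -> illegal
(3,1): no bracket -> illegal
(4,1): no bracket -> illegal
(5,1): flips 1 -> legal
(5,3): flips 1 -> legal
B mobility = 3
-- W to move --
(0,2): no bracket -> illegal
(0,4): no bracket -> illegal
(1,0): flips 2 -> legal
(1,1): flips 2 -> legal
(1,2): flips 3 -> legal
(1,4): no bracket -> illegal
(2,0): no bracket -> illegal
(2,4): flips 1 -> legal
(3,0): no bracket -> illegal
(3,1): flips 2 -> legal
(4,1): no bracket -> illegal
(5,3): flips 1 -> legal
W mobility = 6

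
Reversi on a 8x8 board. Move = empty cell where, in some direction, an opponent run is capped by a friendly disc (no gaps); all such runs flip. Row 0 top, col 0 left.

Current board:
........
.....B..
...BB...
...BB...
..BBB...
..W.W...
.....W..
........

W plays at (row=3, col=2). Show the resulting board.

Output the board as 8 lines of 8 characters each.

Place W at (3,2); scan 8 dirs for brackets.
Dir NW: first cell '.' (not opp) -> no flip
Dir N: first cell '.' (not opp) -> no flip
Dir NE: opp run (2,3), next='.' -> no flip
Dir W: first cell '.' (not opp) -> no flip
Dir E: opp run (3,3) (3,4), next='.' -> no flip
Dir SW: first cell '.' (not opp) -> no flip
Dir S: opp run (4,2) capped by W -> flip
Dir SE: opp run (4,3) capped by W -> flip
All flips: (4,2) (4,3)

Answer: ........
.....B..
...BB...
..WBB...
..WWB...
..W.W...
.....W..
........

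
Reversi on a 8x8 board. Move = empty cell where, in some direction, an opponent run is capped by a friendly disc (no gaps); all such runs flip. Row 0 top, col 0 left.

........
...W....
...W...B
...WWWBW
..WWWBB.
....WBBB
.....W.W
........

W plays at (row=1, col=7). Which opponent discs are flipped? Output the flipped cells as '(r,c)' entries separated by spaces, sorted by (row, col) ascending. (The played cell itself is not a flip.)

Dir NW: first cell '.' (not opp) -> no flip
Dir N: first cell '.' (not opp) -> no flip
Dir NE: edge -> no flip
Dir W: first cell '.' (not opp) -> no flip
Dir E: edge -> no flip
Dir SW: first cell '.' (not opp) -> no flip
Dir S: opp run (2,7) capped by W -> flip
Dir SE: edge -> no flip

Answer: (2,7)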